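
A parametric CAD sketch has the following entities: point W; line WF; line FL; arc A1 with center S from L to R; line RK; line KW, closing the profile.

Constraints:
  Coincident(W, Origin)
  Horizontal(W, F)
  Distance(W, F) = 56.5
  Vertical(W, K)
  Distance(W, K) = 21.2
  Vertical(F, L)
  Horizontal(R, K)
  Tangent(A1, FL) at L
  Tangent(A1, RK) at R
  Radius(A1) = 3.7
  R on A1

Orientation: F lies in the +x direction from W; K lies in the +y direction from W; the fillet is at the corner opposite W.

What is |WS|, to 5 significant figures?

55.625

W is at the origin; WF is horizontal with |WF| = 56.5 and F on the +x side, so F = (56.500, 0.0000). WK is vertical with |WK| = 21.2 and K on the +y side, so K = (0.0000, 21.200). The virtual corner opposite W is at (56.500, 21.200). A1 meets FL tangentially, so SL is at right angles to FL and since A1 is tangent to RK there, SR ⟂ RK, with radius 3.7, so the center S sits 3.7 in from both sides at S = (52.800, 17.500). Then |WS| = |S − W| = 55.625.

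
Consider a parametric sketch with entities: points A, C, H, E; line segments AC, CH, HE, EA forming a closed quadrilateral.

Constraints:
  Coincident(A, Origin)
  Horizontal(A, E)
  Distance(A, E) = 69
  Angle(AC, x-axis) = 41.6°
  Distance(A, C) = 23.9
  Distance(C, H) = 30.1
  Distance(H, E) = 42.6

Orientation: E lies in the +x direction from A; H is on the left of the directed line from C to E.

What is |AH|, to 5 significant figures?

53.921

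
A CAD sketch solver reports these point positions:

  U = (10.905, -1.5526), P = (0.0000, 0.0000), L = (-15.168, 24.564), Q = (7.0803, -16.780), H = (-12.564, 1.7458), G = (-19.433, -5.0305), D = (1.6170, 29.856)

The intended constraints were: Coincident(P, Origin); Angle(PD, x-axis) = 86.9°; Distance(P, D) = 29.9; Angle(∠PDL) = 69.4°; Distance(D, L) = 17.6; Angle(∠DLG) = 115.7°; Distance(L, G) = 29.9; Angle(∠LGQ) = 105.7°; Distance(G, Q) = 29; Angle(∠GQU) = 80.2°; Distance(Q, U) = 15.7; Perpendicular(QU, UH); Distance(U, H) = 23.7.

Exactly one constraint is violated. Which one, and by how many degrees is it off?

Perpendicular(QU, UH) — off by 6.10°.

P = (0.00, 0.00) ✓; PD at 86.90° ✓; |PD| = 29.90 ✓; ∠PDL = 69.40° ✓; |DL| = 17.60 ✓; ∠DLG = 115.7° ✓; |LG| = 29.90 ✓; ∠LGQ = 105.7° ✓; |GQ| = 29.00 ✓; ∠GQU = 80.20° ✓; |QU| = 15.70 ✓; ∠(QU, UH) = 96.10° ✗; |UH| = 23.70 ✓.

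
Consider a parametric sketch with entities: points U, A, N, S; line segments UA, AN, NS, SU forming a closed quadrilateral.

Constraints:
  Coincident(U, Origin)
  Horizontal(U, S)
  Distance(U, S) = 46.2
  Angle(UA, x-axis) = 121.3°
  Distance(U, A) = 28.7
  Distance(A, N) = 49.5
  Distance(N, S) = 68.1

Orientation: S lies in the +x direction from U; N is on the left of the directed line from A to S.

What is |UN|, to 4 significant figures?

64.29

U is at the origin; U and S share the same y with |US| = 46.2 and S in +x, so S = (46.2, 0). UA runs at 121.3° with |UA| = 28.7, so A = (-14.91, 24.52). N is determined by |AN| = 49.5 and |NS| = 68.1 together: it lies at the intersection of circle(A, 49.5) and circle(S, 68.1). With |AS| = 65.85, the foot of the radical line on AS is 16.31 from A and the perpendicular offset is √(49.5² − 16.31²) = 46.73. Taking the left-of-AS solution: N = (17.64, 61.82).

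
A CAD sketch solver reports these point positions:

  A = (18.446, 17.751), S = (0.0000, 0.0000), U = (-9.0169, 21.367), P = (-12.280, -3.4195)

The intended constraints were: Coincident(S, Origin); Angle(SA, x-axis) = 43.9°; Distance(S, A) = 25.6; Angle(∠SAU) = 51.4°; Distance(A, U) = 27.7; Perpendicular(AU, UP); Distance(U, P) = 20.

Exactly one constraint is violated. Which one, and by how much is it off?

Distance(U, P) = 20 — off by 5.00.

S = (0.00, 0.00) ✓; SA at 43.90° ✓; |SA| = 25.60 ✓; ∠SAU = 51.40° ✓; |AU| = 27.70 ✓; ∠(AU, UP) = 90.00° ✓; |UP| = 25.00 ✗.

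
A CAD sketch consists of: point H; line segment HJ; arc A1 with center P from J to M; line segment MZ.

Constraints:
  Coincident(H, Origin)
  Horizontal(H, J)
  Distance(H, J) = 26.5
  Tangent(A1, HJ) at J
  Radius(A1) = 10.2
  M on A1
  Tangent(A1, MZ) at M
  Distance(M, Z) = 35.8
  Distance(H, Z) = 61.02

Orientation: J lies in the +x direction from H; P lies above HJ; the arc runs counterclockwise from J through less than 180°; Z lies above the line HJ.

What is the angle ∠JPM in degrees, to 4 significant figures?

80.53°

H is at the origin; H and J share the same y with |HJ| = 26.5 and J on the +x side, so J = (26.50, 0.000). Since A1 is tangent to HJ there, PJ ⟂ HJ, so P = J + (0, 10.2) = (26.50, 10.20). Since PM ⟂ MZ (tangency), |PZ| = √(10.2² + 35.8²) = 37.22 regardless of where M sits on A1. So Z lies on both circle(H, 61.02) and circle(P, 37.22); the above-HJ intersection is Z = (42.45, 43.83). M is the foot of the tangent from Z: M = (36.56, 8.522).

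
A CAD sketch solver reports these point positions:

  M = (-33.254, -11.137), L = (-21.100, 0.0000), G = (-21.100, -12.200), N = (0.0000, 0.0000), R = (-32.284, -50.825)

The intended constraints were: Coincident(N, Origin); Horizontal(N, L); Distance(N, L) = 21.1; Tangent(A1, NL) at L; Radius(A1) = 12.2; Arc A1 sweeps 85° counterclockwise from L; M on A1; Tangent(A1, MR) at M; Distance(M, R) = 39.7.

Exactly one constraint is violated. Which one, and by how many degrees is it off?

Tangent(A1, MR) at M — off by 6.40°.

N = (0.00, 0.00) ✓; N.y = 0.00, L.y = 0.00 ✓; |NL| = 21.10 ✓; ∠(GL, LN) = 90.00° ✓; |GL| = 12.20 ✓; bearing(G→M) − bearing(G→L) = 85.00° ✓; |GM| = 12.20 ✓; ∠(GM, MR) = 83.60° ✗; |MR| = 39.70 ✓.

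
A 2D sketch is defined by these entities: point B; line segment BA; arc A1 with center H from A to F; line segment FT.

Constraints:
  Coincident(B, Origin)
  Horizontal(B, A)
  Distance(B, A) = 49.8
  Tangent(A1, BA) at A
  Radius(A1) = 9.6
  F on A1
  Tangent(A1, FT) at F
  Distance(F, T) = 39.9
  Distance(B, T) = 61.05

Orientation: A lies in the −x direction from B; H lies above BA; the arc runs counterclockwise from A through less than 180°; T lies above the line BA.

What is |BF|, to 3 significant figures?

41.2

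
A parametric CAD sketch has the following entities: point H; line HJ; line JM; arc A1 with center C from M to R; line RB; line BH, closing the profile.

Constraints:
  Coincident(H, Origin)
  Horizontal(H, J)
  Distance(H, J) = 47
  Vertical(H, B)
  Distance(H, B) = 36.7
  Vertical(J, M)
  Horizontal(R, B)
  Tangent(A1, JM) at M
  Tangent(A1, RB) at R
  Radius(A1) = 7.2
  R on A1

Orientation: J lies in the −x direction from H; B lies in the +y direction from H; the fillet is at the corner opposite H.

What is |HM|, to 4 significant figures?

55.49

The virtual corner opposite H is at (-47.00, 36.70). Since A1 is tangent to JM there, CM ⟂ JM and since A1 is tangent to RB there, CR ⟂ RB, with radius 7.2, so the center C sits 7.2 in from both sides at C = (-39.80, 29.50). That places the tangent points at M = (-47.00, 29.50) on JM and R = (-39.80, 36.70) on RB. Then |HM| = |M − H| = 55.49.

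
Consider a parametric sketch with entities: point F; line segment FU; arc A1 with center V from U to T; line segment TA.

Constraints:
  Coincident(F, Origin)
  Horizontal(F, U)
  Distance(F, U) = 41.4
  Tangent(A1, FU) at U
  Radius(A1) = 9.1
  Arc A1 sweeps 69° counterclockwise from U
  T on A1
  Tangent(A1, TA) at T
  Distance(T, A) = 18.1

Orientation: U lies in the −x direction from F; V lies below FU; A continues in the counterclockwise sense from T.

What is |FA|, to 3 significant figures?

60.8

On A1, U sits at bearing 90° from V; a 69° counterclockwise sweep puts T at bearing 159°, so T = V + 9.1·(cos 159°, sin 159°) = (-49.9, -5.84). Since A1 is tangent to TA there, VT ⟂ TA, so TA runs along (−sin 159°, cos 159°); with |TA| = 18.1, A = (-56.4, -22.7). Then |FA| = |A − F| = 60.8.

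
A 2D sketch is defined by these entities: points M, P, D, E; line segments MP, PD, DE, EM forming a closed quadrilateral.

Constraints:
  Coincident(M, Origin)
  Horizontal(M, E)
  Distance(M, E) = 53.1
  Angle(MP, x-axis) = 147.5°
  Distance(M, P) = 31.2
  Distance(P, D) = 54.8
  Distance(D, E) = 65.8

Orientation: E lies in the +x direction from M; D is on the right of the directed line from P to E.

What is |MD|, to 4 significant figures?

33.38

Checks: |ME| = 53.10 ✓; |MP| = 31.20 ✓; |PD| = 54.80 ✓; |DE| = 65.80 ✓.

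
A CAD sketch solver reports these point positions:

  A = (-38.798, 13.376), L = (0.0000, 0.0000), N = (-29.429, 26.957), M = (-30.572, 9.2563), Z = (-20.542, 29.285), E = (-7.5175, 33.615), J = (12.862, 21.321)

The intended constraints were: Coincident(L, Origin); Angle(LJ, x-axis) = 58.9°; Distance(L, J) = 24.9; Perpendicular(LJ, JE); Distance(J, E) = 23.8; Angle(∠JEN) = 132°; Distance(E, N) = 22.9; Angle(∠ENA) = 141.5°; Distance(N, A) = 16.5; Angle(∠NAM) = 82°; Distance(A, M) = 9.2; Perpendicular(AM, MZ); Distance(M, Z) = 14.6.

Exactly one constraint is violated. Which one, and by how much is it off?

Distance(M, Z) = 14.6 — off by 7.80.

L = (0.00, 0.00) ✓; LJ at 58.90° ✓; |LJ| = 24.90 ✓; ∠(LJ, JE) = 90.00° ✓; |JE| = 23.80 ✓; ∠JEN = 132.0° ✓; |EN| = 22.90 ✓; ∠ENA = 141.5° ✓; |NA| = 16.50 ✓; ∠NAM = 82.00° ✓; |AM| = 9.200 ✓; ∠(AM, MZ) = 90.00° ✓; |MZ| = 22.40 ✗.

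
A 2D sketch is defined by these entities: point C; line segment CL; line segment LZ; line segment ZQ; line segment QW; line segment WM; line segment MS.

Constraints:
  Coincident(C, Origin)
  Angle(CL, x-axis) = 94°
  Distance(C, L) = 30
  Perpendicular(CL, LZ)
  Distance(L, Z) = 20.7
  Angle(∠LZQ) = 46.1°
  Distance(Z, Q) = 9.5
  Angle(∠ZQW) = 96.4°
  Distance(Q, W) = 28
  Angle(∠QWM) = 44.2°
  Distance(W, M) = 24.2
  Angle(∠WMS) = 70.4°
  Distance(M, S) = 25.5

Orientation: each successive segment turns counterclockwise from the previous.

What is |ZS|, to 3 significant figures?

15.8

C is at the origin; CL runs at 94.0° with length 30.0, so L = (-2.09, 29.9). CL ⟂ LZ, so LZ runs at -176°; with |LZ| = 20.7, Z = (-22.7, 28.5). ∠LZQ = 46.1° gives ZQ at -42.1° from the x-axis; with |ZQ| = 9.5, Q = (-15.7, 22.1). ∠ZQW = 96.4° gives QW at 41.5° from the x-axis; with |QW| = 28.0, W = (5.28, 40.7). ∠QWM = 44.2° gives WM at 177° from the x-axis; with |WM| = 24.2, M = (-18.9, 41.8). ∠WMS = 70.4° gives MS at -73.1° from the x-axis; with |MS| = 25.5, S = (-11.5, 17.4). Then |ZS| = |S − Z| = 15.8.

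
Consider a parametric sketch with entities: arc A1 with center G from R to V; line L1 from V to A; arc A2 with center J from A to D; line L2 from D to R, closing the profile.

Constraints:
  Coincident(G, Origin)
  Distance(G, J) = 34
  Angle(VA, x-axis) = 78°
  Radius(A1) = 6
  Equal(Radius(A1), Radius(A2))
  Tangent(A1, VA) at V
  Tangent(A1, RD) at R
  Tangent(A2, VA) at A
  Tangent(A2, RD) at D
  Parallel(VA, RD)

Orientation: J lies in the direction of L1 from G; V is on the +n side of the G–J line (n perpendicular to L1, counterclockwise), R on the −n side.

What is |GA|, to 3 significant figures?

34.5

The slot axis is L1's direction at 78.0°, so u = (cos 78.0°, sin 78.0°) = (0.208, 0.978) and n = (−sin 78.0°, cos 78.0°) = (-0.978, 0.208). G is at the origin and J lies 34.0 along u from G, so J = 34.0·u = (7.07, 33.3). Tangency of A1 to both parallel lines with radius 6.0 puts V and R at G ± 6.0·n: V = (-5.87, 1.25), R = (5.87, -1.25). Equal radii place A and D the same way about J: A = J + 6.0·n = (1.20, 34.5), D = J − 6.0·n = (12.9, 32.0). Then |GA| = |A − G| = 34.5.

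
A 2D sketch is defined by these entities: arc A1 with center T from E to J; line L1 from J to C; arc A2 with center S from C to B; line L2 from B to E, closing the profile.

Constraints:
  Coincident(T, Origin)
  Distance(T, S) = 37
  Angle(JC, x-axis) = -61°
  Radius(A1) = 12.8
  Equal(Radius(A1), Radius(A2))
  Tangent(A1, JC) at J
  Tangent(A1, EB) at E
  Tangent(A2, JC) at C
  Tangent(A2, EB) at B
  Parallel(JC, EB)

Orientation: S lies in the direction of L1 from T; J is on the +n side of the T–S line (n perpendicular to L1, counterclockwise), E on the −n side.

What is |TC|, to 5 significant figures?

39.152

The slot axis is L1's direction at -61.0°, so u = (cos -61.0°, sin -61.0°) = (0.48481, -0.87462) and n = (−sin -61.0°, cos -61.0°) = (0.87462, 0.48481). T is at the origin and S lies 37.0 along u from T, so S = 37.0·u = (17.938, -32.361). Tangency of A1 to both parallel lines with radius 12.8 puts J and E at T ± 12.8·n: J = (11.195, 6.2056), E = (-11.195, -6.2056). Equal radii place C and B the same way about S: C = S + 12.8·n = (29.133, -26.155), B = S − 12.8·n = (6.7428, -38.566). Then |TC| = |C − T| = 39.152.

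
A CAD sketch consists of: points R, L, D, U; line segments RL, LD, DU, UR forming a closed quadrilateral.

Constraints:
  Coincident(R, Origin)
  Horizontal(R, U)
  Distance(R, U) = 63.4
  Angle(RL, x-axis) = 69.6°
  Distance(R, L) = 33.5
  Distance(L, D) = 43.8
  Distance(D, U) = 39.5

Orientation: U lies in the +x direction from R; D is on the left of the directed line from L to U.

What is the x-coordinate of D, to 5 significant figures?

54.886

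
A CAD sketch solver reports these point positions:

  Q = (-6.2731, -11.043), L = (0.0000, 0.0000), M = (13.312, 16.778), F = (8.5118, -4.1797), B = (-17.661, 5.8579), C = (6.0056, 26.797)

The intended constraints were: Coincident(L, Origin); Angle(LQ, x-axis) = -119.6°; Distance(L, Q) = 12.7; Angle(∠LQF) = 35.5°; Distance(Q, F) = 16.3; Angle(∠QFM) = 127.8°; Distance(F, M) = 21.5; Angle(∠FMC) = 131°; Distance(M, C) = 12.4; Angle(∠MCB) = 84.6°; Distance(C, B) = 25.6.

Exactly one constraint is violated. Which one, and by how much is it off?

Distance(C, B) = 25.6 — off by 6.00.

L = (0.00, 0.00) ✓; LQ at -119.6° ✓; |LQ| = 12.70 ✓; ∠LQF = 35.50° ✓; |QF| = 16.30 ✓; ∠QFM = 127.8° ✓; |FM| = 21.50 ✓; ∠FMC = 131.0° ✓; |MC| = 12.40 ✓; ∠MCB = 84.60° ✓; |CB| = 31.60 ✗.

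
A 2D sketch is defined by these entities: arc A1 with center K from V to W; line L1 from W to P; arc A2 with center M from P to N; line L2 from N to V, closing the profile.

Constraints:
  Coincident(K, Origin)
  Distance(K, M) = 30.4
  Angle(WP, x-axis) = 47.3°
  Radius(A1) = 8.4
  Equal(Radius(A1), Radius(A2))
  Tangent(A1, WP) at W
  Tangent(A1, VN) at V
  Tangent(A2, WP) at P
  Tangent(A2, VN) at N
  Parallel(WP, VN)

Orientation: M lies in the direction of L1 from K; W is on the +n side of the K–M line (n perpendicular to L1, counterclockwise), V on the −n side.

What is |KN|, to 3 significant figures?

31.5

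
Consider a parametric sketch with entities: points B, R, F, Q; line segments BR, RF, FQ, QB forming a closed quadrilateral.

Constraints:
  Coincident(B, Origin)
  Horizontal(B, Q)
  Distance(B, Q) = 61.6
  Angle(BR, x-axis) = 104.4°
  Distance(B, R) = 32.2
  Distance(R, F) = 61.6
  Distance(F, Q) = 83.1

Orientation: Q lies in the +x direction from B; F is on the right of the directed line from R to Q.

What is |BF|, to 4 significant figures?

33.88

B is at the origin; B and Q share the same y with |BQ| = 61.6 and Q in +x, so Q = (61.6, 0). BR runs at 104.4° with |BR| = 32.2, so R = (-8.008, 31.19). F is determined by |RF| = 61.6 and |FQ| = 83.1 together: it lies at the intersection of circle(R, 61.6) and circle(Q, 83.1). With |RQ| = 76.28, the foot of the radical line on RQ is 17.74 from R and the perpendicular offset is √(61.6² − 17.74²) = 58.99. Taking the right-of-RQ solution: F = (-15.93, -29.90).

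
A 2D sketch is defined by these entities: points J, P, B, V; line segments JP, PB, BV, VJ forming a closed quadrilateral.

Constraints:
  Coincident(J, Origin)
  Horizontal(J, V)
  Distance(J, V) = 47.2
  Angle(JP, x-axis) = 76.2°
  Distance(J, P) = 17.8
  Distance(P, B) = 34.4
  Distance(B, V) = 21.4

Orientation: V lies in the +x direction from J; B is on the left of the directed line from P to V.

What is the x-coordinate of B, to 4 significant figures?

38.57

J is at the origin; JV is horizontal with |JV| = 47.2 and V in +x, so V = (47.2, 0). JP runs at 76.2° with |JP| = 17.8, so P = (4.246, 17.29). B is determined by |PB| = 34.4 and |BV| = 21.4 together: it lies at the intersection of circle(P, 34.4) and circle(V, 21.4). With |PV| = 46.30, the foot of the radical line on PV is 30.98 from P and the perpendicular offset is √(34.4² − 30.98²) = 14.94. Taking the left-of-PV solution: B = (38.57, 19.58).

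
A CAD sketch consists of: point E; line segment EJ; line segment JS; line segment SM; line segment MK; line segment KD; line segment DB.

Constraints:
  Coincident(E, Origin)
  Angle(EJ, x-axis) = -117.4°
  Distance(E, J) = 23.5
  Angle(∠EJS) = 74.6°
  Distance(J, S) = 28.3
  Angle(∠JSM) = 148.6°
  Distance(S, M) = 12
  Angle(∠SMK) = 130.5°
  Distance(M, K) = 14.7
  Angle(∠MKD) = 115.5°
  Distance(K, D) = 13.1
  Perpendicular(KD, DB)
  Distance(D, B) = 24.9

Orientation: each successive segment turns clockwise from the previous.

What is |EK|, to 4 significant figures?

34.68

E is at the origin; EJ runs at -117.4° with length 23.5, so J = (-10.81, -20.86). ∠EJS = 74.6° gives JS at 137.2° from the x-axis; with |JS| = 28.3, S = (-31.58, -1.635). ∠JSM = 148.6° gives SM at 105.8° from the x-axis; with |SM| = 12.0, M = (-34.85, 9.911). ∠SMK = 130.5° gives MK at 56.30° from the x-axis; with |MK| = 14.7, K = (-26.69, 22.14). Then |EK| = |K − E| = 34.68.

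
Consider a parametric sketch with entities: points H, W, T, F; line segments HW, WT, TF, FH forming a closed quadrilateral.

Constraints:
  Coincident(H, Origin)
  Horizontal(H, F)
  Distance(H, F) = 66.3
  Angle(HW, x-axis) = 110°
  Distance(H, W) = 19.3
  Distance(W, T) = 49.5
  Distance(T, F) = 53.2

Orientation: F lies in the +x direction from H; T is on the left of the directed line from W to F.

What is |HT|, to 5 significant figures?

56.450

H is at the origin; H and F share the same y with |HF| = 66.3 and F in +x, so F = (66.3, 0). HW runs at 110.0° with |HW| = 19.3, so W = (-6.6010, 18.136). T is determined by |WT| = 49.5 and |TF| = 53.2 together: it lies at the intersection of circle(W, 49.5) and circle(F, 53.2). With |WF| = 75.123, the foot of the radical line on WF is 35.032 from W and the perpendicular offset is √(49.5² − 35.032²) = 34.971. Taking the left-of-WF solution: T = (35.838, 43.615).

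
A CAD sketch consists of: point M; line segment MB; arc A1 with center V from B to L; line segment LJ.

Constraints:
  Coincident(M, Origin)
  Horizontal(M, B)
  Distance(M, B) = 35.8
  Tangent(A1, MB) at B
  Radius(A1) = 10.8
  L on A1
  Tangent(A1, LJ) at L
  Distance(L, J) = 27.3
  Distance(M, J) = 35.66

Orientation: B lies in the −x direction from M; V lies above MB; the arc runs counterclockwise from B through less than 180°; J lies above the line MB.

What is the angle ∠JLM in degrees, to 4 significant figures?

82.73°

Checks: |VL| = 10.80 ✓; ∠(VL, LJ) = 90.00° ✓; |LJ| = 27.30 ✓; |MJ| = 35.66 ✓.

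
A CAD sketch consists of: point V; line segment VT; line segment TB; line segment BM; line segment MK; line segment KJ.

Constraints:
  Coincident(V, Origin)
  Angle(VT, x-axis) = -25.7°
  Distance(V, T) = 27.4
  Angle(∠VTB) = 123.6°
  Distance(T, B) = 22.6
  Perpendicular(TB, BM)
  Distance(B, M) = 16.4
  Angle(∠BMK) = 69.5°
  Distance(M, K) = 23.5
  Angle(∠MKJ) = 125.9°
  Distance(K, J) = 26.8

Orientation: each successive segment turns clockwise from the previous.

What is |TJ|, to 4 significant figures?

18.84

V is at the origin; VT runs at -25.7° with length 27.4, so T = (24.69, -11.88). ∠VTB = 123.6° gives TB at -82.10° from the x-axis; with |TB| = 22.6, B = (27.80, -34.27). TB ⟂ BM, so BM runs at -172.1°; with |BM| = 16.4, M = (11.55, -36.52). ∠BMK = 69.5° gives MK at 77.40° from the x-axis; with |MK| = 23.5, K = (16.68, -13.59). ∠MKJ = 125.9° gives KJ at 23.30° from the x-axis; with |KJ| = 26.8, J = (41.29, -2.987). Then |TJ| = |J − T| = 18.84.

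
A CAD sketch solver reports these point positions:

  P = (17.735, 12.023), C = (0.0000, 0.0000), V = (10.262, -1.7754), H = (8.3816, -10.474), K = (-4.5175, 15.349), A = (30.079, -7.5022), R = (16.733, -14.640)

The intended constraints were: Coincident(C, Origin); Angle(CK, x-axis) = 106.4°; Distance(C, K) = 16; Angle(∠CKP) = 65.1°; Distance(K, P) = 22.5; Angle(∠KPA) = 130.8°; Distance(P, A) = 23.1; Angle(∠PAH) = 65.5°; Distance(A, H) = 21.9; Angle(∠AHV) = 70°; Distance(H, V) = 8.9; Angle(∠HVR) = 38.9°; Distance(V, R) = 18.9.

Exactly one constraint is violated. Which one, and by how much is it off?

Distance(V, R) = 18.9 — off by 4.50.

C = (0.00, 0.00) ✓; CK at 106.4° ✓; |CK| = 16.00 ✓; ∠CKP = 65.10° ✓; |KP| = 22.50 ✓; ∠KPA = 130.8° ✓; |PA| = 23.10 ✓; ∠PAH = 65.50° ✓; |AH| = 21.90 ✓; ∠AHV = 70.00° ✓; |HV| = 8.900 ✓; ∠HVR = 38.90° ✓; |VR| = 14.40 ✗.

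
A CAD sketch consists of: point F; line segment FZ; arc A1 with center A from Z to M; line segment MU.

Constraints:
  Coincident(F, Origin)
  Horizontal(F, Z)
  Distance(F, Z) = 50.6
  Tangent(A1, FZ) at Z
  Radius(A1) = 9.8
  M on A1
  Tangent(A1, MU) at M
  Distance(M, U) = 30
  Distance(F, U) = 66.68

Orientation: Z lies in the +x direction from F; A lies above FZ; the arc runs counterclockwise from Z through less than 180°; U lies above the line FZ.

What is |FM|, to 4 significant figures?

61.32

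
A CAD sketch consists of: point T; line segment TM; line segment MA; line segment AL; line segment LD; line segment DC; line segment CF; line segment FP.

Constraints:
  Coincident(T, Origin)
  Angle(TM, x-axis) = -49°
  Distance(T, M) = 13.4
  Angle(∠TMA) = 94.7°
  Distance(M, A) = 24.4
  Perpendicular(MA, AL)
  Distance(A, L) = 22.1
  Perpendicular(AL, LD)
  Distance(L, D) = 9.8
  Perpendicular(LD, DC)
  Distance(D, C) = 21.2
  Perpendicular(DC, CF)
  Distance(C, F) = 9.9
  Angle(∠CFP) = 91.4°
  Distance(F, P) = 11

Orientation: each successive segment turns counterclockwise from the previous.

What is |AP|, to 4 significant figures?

11.90

T is at the origin; TM runs at -49.0° with length 13.4, so M = (8.791, -10.11). ∠TMA = 94.7° gives MA at 36.30° from the x-axis; with |MA| = 24.4, A = (28.46, 4.332). The perpendicularity gives AL at right angles to MA, so AL runs at 126.3°; with |AL| = 22.1, L = (15.37, 22.14). The perpendicularity gives LD at right angles to AL, so LD runs at -143.7°; with |LD| = 9.8, D = (7.474, 16.34). The perpendicularity gives DC at right angles to LD, so DC runs at -53.70°; with |DC| = 21.2, C = (20.02, -0.7444). DC is perpendicular to CF, so CF runs at 36.30°; with |CF| = 9.9, F = (28.00, 5.117). ∠CFP = 91.4° gives FP at 124.9° from the x-axis; with |FP| = 11.0, P = (21.71, 14.14). Then |AP| = |P − A| = 11.90.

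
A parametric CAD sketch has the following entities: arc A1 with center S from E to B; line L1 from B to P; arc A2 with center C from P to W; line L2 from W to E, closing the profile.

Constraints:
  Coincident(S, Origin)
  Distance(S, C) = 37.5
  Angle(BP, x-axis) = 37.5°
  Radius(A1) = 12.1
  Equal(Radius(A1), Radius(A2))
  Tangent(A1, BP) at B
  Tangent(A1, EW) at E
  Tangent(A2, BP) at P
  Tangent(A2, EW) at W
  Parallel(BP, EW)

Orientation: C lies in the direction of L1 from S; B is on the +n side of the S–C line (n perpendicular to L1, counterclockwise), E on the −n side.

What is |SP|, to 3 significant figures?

39.4

Tangency of A1 to both parallel lines with radius 12.1 puts B and E at S ± 12.1·n: B = (-7.37, 9.60), E = (7.37, -9.60). Equal radii place P and W the same way about C: P = C + 12.1·n = (22.4, 32.4), W = C − 12.1·n = (37.1, 13.2). Then |SP| = |P − S| = 39.4.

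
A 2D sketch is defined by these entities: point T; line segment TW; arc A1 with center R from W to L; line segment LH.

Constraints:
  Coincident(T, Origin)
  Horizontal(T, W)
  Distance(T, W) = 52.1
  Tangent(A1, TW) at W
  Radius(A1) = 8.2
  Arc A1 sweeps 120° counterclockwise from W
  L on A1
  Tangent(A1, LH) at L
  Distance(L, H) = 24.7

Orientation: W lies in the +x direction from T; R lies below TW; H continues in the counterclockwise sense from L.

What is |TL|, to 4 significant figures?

46.65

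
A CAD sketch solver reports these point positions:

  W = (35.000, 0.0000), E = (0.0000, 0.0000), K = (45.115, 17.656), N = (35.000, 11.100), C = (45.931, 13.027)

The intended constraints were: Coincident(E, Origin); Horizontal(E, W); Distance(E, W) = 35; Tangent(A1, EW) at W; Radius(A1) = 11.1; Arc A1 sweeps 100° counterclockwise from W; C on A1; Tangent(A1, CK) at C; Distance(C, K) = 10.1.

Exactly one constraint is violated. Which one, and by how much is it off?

Distance(C, K) = 10.1 — off by 5.40.

E = (0.00, 0.00) ✓; E.y = 0.00, W.y = 0.00 ✓; |EW| = 35.00 ✓; ∠(NW, WE) = 90.00° ✓; |NW| = 11.10 ✓; bearing(N→C) − bearing(N→W) = 100.0° ✓; |NC| = 11.10 ✓; ∠(NC, CK) = 90.00° ✓; |CK| = 4.700 ✗.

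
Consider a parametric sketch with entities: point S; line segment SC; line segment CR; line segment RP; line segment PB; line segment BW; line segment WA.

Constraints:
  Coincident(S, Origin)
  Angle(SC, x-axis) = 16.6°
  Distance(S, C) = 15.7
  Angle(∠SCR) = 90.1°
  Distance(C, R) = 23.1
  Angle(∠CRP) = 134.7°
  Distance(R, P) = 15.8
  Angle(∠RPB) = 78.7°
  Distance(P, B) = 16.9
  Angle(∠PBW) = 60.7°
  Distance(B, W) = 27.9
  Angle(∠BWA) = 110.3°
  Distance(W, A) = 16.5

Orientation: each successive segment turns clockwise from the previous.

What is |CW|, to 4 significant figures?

19.52

∠RPB = 78.7° gives PB at 140.1° from the x-axis; with |PB| = 16.9, B = (1.155, -20.67). ∠PBW = 60.7° gives BW at 20.80° from the x-axis; with |BW| = 27.9, W = (27.24, -10.76). Then |CW| = |W − C| = 19.52.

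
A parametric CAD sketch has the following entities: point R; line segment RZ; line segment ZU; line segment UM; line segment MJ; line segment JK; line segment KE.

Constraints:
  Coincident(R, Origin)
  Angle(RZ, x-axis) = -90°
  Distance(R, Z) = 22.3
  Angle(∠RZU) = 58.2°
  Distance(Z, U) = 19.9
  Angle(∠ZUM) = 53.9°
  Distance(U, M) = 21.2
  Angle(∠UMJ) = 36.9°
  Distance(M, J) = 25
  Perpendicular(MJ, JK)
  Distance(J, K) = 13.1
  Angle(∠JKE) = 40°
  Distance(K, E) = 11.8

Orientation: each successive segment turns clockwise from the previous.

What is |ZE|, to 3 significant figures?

11.2

R is at the origin; RZ runs at -90.0° with length 22.3, so Z = (1.37e-15, -22.3). ∠RZU = 58.2° gives ZU at 148° from the x-axis; with |ZU| = 19.9, U = (-16.9, -11.8). ∠ZUM = 53.9° gives UM at 22.1° from the x-axis; with |UM| = 21.2, M = (2.73, -3.84). ∠UMJ = 36.9° gives MJ at -121° from the x-axis; with |MJ| = 25.0, J = (-10.1, -25.3). The perpendicularity gives JK at right angles to MJ, so JK runs at 149°; with |JK| = 13.1, K = (-21.4, -18.5). ∠JKE = 40.0° gives KE at 9.00° from the x-axis; with |KE| = 11.8, E = (-9.72, -16.7). Then |ZE| = |E − Z| = 11.2.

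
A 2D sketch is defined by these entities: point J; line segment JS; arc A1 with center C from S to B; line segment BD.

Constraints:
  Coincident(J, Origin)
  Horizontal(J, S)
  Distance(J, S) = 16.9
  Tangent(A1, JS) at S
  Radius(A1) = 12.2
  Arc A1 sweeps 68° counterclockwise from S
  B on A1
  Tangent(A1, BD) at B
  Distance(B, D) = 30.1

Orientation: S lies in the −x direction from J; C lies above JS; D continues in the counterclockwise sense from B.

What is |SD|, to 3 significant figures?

42.1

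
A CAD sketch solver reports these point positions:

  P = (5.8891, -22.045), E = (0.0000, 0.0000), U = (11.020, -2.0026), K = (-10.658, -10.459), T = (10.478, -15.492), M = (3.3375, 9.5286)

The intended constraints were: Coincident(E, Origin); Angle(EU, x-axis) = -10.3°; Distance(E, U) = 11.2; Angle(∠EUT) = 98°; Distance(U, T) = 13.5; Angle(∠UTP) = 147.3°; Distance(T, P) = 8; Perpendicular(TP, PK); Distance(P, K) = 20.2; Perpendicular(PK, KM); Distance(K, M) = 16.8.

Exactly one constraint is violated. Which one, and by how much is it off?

Distance(K, M) = 16.8 — off by 7.60.

E = (0.00, 0.00) ✓; EU at -10.30° ✓; |EU| = 11.20 ✓; ∠EUT = 98.00° ✓; |UT| = 13.50 ✓; ∠UTP = 147.3° ✓; |TP| = 8.000 ✓; ∠(TP, PK) = 90.00° ✓; |PK| = 20.20 ✓; ∠(PK, KM) = 90.00° ✓; |KM| = 24.40 ✗.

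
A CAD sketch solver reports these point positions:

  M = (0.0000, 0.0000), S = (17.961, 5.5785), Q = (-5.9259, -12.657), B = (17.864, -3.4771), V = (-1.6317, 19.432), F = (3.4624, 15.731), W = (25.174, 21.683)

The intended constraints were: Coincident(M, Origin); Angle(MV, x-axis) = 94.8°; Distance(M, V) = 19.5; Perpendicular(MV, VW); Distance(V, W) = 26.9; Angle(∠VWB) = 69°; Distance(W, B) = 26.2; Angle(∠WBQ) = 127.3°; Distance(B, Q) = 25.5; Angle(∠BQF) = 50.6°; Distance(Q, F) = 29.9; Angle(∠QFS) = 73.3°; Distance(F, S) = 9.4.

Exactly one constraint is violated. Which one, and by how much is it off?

Distance(F, S) = 9.4 — off by 8.30.

M = (0.00, 0.00) ✓; MV at 94.80° ✓; |MV| = 19.50 ✓; ∠(MV, VW) = 90.00° ✓; |VW| = 26.90 ✓; ∠VWB = 69.00° ✓; |WB| = 26.20 ✓; ∠WBQ = 127.3° ✓; |BQ| = 25.50 ✓; ∠BQF = 50.60° ✓; |QF| = 29.90 ✓; ∠QFS = 73.30° ✓; |FS| = 17.70 ✗.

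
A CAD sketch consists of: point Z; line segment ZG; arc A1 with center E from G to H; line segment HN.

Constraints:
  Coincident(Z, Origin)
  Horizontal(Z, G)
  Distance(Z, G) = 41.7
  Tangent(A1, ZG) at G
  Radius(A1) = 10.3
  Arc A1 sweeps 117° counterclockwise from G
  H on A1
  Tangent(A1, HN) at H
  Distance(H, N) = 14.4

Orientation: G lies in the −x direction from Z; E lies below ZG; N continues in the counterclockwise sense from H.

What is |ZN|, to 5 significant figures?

52.338

Z is at the origin; Z and G share the same y with |ZG| = 41.7 and G on the −x side, so G = (-41.700, 0.0000). A1 meets ZG tangentially, so EG is at right angles to ZG, so E = G + (0, -10.3) = (-41.700, -10.300). On A1, G sits at bearing 90° from E; a 117° counterclockwise sweep puts H at bearing 207°, so H = E + 10.3·(cos 207°, sin 207°) = (-50.877, -14.976). A1 meets HN tangentially, so EH is at right angles to HN, so HN runs along (−sin 207°, cos 207°); with |HN| = 14.4, N = (-44.340, -27.807). Then |ZN| = |N − Z| = 52.338.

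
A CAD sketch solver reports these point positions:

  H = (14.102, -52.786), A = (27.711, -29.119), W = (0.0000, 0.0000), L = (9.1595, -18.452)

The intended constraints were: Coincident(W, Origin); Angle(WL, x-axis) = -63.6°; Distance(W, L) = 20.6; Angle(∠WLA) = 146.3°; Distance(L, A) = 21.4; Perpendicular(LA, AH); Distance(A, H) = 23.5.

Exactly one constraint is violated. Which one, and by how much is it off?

Distance(A, H) = 23.5 — off by 3.80.

W = (0.00, 0.00) ✓; WL at -63.60° ✓; |WL| = 20.60 ✓; ∠WLA = 146.3° ✓; |LA| = 21.40 ✓; ∠(LA, AH) = 90.00° ✓; |AH| = 27.30 ✗.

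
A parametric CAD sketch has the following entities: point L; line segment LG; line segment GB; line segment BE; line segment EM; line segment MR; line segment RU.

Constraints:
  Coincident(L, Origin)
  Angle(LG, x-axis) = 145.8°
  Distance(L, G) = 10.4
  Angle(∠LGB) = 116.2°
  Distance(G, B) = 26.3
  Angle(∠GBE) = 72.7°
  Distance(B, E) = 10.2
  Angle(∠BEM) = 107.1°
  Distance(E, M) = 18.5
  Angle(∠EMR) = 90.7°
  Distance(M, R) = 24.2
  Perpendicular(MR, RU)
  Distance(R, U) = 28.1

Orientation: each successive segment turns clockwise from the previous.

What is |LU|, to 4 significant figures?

44.36

L is at the origin; LG runs at 145.8° with length 10.4, so G = (-8.602, 5.846). ∠LGB = 116.2° gives GB at 82.00° from the x-axis; with |GB| = 26.3, B = (-4.941, 31.89). ∠GBE = 72.7° gives BE at -25.30° from the x-axis; with |BE| = 10.2, E = (4.280, 27.53). ∠BEM = 107.1° gives EM at -98.20° from the x-axis; with |EM| = 18.5, M = (1.642, 9.220). ∠EMR = 90.7° gives MR at 172.5° from the x-axis; with |MR| = 24.2, R = (-22.35, 12.38). MR is perpendicular to RU, so RU runs at 82.50°; with |RU| = 28.1, U = (-18.68, 40.24). Then |LU| = |U − L| = 44.36.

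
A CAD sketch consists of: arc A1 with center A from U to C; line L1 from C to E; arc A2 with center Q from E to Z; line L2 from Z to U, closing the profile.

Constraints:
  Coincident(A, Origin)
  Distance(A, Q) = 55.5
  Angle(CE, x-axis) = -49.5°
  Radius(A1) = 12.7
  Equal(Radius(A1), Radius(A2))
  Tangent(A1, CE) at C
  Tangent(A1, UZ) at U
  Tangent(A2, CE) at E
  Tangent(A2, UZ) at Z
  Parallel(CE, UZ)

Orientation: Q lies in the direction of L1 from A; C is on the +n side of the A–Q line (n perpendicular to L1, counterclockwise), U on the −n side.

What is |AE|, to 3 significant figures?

56.9

The slot axis is L1's direction at -49.5°, so u = (cos -49.5°, sin -49.5°) = (0.649, -0.760) and n = (−sin -49.5°, cos -49.5°) = (0.760, 0.649). A is at the origin and Q lies 55.5 along u from A, so Q = 55.5·u = (36.0, -42.2). Tangency of A1 to both parallel lines with radius 12.7 puts C and U at A ± 12.7·n: C = (9.66, 8.25), U = (-9.66, -8.25). Equal radii place E and Z the same way about Q: E = Q + 12.7·n = (45.7, -34.0), Z = Q − 12.7·n = (26.4, -50.5). Then |AE| = |E − A| = 56.9.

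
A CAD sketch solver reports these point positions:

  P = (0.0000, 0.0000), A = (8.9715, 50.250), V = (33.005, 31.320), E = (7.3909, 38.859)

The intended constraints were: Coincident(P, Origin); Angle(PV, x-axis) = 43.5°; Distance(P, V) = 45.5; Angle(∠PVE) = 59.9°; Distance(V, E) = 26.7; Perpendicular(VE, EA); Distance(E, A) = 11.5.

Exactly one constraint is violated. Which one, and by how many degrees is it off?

Perpendicular(VE, EA) — off by 8.50°.

P = (0.00, 0.00) ✓; PV at 43.50° ✓; |PV| = 45.50 ✓; ∠PVE = 59.90° ✓; |VE| = 26.70 ✓; ∠(VE, EA) = 81.50° ✗; |EA| = 11.50 ✓.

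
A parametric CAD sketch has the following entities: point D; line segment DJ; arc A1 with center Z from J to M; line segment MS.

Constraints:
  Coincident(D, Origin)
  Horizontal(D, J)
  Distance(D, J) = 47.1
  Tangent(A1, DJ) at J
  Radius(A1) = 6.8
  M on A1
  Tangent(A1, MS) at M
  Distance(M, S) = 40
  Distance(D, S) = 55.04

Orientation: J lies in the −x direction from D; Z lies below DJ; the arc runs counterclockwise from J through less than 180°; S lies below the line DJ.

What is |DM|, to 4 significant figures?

53.92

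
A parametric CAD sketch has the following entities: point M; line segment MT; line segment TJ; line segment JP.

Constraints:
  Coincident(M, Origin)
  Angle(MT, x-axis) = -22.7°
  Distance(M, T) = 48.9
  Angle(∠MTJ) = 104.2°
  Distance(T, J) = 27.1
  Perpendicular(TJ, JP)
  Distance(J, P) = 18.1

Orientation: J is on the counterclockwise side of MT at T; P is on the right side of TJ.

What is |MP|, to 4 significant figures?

76.29

∠MTJ = 104.2°, so TJ runs at -22.7° + (180° − 104.2°) = 53.10° from the x-axis; with |TJ| = 27.1, J = T + 27.1·(cos 53.10°, sin 53.10°) = (61.38, 2.801). TJ ⟂ JP; with |JP| = 18.1 on the right of TJ, P = J + 18.1·(0.7997, -0.6004) = (75.86, -8.067). Then |MP| = |P − M| = 76.29.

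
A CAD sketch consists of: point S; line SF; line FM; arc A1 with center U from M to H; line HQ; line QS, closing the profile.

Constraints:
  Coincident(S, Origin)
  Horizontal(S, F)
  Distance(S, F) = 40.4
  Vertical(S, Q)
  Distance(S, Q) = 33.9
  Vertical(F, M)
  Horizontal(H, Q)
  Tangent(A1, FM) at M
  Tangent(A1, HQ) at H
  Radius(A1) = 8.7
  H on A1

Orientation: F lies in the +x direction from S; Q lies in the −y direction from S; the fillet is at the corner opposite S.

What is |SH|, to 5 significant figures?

46.412

S is at the origin; S and F share the same y with |SF| = 40.4 and F on the +x side, so F = (40.400, 0.0000). S and Q share the same x with |SQ| = 33.9 and Q on the −y side, so Q = (0.0000, -33.900). The virtual corner opposite S is at (40.400, -33.900). Since A1 is tangent to FM there, UM ⟂ FM and tangency of A1 to HQ means the radius UH is perpendicular to HQ, with radius 8.7, so the center U sits 8.7 in from both sides at U = (31.700, -25.200). That places the tangent points at M = (40.400, -25.200) on FM and H = (31.700, -33.900) on HQ. Then |SH| = |H − S| = 46.412.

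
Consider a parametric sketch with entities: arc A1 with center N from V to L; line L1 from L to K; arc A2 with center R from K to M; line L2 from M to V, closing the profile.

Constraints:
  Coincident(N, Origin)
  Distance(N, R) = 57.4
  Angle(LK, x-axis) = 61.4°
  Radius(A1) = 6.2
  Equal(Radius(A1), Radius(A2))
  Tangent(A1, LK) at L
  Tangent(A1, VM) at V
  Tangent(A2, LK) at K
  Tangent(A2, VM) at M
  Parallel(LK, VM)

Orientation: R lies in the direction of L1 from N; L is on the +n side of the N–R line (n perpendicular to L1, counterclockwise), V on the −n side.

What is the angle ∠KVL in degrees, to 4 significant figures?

77.81°

The slot axis is L1's direction at 61.4°, so u = (cos 61.4°, sin 61.4°) = (0.4787, 0.8780) and n = (−sin 61.4°, cos 61.4°) = (-0.8780, 0.4787). N is at the origin and R lies 57.4 along u from N, so R = 57.4·u = (27.48, 50.40). Tangency of A1 to both parallel lines with radius 6.2 puts L and V at N ± 6.2·n: L = (-5.443, 2.968), V = (5.443, -2.968). Equal radii place K and M the same way about R: K = R + 6.2·n = (22.03, 53.36), M = R − 6.2·n = (32.92, 47.43). Then cos ∠KVL = VK·VL / (|VK||VL|), giving 77.81°.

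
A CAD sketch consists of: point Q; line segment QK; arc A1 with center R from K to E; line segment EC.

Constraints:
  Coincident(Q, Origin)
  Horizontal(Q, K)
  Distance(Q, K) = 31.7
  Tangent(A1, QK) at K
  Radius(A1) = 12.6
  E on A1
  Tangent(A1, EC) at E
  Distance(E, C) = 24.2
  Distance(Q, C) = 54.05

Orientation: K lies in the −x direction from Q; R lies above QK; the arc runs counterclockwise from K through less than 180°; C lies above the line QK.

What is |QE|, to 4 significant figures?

29.98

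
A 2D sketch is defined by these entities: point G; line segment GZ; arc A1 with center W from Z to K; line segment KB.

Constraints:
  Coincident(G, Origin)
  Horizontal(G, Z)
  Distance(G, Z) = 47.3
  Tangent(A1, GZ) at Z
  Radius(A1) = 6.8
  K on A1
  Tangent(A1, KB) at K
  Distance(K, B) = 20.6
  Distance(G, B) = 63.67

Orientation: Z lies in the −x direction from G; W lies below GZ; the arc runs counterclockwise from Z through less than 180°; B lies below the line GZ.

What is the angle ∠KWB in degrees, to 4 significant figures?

71.73°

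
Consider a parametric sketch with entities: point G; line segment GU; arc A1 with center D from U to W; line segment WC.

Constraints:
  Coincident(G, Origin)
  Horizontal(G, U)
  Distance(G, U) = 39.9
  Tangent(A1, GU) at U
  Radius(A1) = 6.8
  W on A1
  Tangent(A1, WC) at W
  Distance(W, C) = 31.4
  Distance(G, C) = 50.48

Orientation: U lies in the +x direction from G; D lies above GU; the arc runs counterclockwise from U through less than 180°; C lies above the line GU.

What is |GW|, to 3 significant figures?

47.1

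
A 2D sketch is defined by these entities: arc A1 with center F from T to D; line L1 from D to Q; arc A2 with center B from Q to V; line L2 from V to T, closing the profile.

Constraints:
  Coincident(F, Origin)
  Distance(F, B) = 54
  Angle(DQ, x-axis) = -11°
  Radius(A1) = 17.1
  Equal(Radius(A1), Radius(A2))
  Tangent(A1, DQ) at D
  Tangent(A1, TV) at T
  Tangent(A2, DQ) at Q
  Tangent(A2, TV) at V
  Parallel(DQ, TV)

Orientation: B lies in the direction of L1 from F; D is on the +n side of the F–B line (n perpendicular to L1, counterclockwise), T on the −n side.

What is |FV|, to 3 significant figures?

56.6

The slot axis is L1's direction at -11.0°, so u = (cos -11.0°, sin -11.0°) = (0.982, -0.191) and n = (−sin -11.0°, cos -11.0°) = (0.191, 0.982). F is at the origin and B lies 54.0 along u from F, so B = 54.0·u = (53.0, -10.3). Tangency of A1 to both parallel lines with radius 17.1 puts D and T at F ± 17.1·n: D = (3.26, 16.8), T = (-3.26, -16.8). Equal radii place Q and V the same way about B: Q = B + 17.1·n = (56.3, 6.48), V = B − 17.1·n = (49.7, -27.1). Then |FV| = |V − F| = 56.6.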